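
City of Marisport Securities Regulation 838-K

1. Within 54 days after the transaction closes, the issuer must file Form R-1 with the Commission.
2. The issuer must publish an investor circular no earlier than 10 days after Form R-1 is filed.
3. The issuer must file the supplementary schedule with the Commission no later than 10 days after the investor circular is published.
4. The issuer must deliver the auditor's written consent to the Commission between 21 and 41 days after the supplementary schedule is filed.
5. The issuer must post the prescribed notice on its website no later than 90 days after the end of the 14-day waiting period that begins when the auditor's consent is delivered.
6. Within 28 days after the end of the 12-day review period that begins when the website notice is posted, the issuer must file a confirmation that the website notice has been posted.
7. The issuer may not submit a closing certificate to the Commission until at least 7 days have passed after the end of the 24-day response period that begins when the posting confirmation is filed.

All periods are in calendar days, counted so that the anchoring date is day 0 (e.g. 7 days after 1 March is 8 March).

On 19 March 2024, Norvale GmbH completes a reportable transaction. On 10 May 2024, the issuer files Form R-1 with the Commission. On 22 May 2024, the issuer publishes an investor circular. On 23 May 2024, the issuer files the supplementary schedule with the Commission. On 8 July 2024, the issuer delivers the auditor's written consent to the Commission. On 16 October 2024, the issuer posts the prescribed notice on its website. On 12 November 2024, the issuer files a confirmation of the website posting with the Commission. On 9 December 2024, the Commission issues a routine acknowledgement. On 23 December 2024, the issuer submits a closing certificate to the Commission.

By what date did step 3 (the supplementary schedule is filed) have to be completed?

Step 3 runs from 22 May 2024, when the investor circular is published. 10 days after 22 May 2024 is 1 June 2024.

1 June 2024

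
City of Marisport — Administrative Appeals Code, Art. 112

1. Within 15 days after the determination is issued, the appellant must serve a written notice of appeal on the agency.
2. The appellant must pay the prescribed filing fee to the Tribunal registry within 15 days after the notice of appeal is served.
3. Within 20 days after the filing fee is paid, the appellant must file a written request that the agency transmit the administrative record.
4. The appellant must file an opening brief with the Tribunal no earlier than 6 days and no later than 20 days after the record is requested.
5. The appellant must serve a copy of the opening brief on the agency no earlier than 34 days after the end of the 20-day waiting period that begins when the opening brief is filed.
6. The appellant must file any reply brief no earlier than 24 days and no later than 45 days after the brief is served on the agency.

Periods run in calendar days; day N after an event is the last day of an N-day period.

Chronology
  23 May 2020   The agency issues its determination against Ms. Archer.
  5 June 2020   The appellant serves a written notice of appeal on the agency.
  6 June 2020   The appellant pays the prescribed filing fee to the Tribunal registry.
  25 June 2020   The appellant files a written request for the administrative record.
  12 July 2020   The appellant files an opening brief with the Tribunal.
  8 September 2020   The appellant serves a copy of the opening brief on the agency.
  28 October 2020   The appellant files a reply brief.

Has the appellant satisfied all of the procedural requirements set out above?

(1) due by 23 May 2020 + 15 days = 7 June 2020; done 5 June 2020 — timely.
(2) due by 5 June 2020 + 15 days = 20 June 2020; completed 6 June 2020, before the deadline.
(3) due by 6 June 2020 + 20 days = 26 June 2020; done 25 June 2020 — timely.
(4) the permitted window runs from 25 June 2020 + 6 = 1 July 2020 to 25 June 2020 + 20 = 15 July 2020; done 12 July 2020, which is between those dates.
(5) permitted from 1 August 2020 + 34 days = 4 September 2020 onward; done 8 September 2020, after the minimum wait.
(6) the permitted window runs from 8 September 2020 + 24 = 2 October 2020 to 8 September 2020 + 45 = 23 October 2020; 28 October 2020 is 5 days past the end of the window.

No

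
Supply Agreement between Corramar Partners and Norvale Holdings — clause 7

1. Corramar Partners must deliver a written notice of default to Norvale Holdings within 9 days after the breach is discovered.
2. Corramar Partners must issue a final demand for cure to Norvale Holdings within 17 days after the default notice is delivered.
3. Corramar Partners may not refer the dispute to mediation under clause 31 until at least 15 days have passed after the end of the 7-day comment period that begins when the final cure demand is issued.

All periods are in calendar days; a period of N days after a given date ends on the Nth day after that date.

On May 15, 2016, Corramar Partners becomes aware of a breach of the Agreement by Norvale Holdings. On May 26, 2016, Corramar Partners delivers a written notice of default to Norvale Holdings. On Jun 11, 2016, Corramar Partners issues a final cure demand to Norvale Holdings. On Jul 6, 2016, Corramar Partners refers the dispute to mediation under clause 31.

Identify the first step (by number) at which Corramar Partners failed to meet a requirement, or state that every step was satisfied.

Step 1

Step 1: 9 days after May 15, 2016 (when the breach is discovered) is May 24, 2016; May 26, 2016 misses that deadline by 2 days.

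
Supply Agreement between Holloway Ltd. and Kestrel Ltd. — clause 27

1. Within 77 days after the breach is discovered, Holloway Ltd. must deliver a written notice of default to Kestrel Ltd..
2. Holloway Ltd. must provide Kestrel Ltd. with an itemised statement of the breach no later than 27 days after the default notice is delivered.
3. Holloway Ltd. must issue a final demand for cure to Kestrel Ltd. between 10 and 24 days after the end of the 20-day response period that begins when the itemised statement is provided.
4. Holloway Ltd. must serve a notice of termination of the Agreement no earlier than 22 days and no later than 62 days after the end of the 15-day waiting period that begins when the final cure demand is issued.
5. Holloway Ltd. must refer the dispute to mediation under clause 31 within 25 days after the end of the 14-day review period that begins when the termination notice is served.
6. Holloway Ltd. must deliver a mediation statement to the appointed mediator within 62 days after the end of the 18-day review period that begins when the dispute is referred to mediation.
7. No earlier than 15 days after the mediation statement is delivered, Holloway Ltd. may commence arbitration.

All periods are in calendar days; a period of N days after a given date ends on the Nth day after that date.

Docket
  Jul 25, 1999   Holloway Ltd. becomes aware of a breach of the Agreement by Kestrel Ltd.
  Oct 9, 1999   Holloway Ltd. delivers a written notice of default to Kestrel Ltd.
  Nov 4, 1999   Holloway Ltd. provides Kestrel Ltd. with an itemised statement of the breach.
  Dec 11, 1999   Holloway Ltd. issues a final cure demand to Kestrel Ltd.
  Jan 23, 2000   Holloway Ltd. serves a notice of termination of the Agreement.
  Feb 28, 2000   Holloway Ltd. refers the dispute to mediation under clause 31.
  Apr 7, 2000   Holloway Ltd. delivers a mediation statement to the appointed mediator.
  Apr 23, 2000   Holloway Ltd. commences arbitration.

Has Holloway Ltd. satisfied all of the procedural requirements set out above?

Yes

Step 1: 77 days after Jul 25, 1999 (when the breach is discovered) is Oct 10, 1999; Oct 9, 1999 is within that limit.
Step 2: 27 days after Oct 9, 1999 (when the default notice is delivered) is Nov 5, 1999; done Nov 4, 1999 — timely.
Step 3: the window is 10–24 days after Nov 24, 1999 (end of the 20-day response period, which began when the itemised statement is provided on Nov 4, 1999), so Dec 4, 1999 through Dec 18, 1999; done Dec 11, 1999 — within the window.
Step 4: the window is 22–62 days after Dec 26, 1999 (end of the 15-day waiting period, which began when the final cure demand is issued on Dec 11, 1999), so Jan 17, 2000 through Feb 26, 2000; done Jan 23, 2000 — within the window.
Step 5: 25 days after Feb 6, 2000 (end of the 14-day review period, which began when the termination notice is served on Jan 23, 2000) is Mar 2, 2000; Feb 28, 2000 is within that limit.
Step 6: 62 days after Mar 17, 2000 (end of the 18-day review period, which began when the dispute is referred to mediation on Feb 28, 2000) is May 18, 2000; completed Apr 7, 2000, before the deadline.
Step 7: the earliest permitted date is 15 days after Apr 7, 2000 (when the mediation statement is delivered), i.e. Apr 22, 2000; done Apr 23, 2000 — permitted.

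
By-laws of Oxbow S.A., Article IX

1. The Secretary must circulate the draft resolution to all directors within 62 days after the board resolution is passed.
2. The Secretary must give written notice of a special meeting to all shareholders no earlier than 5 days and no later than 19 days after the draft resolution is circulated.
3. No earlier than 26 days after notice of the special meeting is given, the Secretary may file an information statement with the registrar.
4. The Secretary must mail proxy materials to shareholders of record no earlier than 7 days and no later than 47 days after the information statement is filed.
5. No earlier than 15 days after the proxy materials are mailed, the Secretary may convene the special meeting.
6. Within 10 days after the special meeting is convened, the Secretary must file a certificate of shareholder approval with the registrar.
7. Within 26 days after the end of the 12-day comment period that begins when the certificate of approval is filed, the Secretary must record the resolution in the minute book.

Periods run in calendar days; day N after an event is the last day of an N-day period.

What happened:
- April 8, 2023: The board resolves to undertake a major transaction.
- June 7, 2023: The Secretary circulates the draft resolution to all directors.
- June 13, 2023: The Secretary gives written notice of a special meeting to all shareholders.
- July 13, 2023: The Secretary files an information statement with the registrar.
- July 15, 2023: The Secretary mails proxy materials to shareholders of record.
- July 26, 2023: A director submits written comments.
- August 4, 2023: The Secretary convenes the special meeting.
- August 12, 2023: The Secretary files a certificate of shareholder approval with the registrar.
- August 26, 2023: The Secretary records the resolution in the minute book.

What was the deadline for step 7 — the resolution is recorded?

September 19, 2023

The certificate of approval is filed on August 12, 2023; the 12-day comment period therefore ends August 24, 2023, and step 7 runs from that date. 26 days after August 24, 2023 is September 19, 2023.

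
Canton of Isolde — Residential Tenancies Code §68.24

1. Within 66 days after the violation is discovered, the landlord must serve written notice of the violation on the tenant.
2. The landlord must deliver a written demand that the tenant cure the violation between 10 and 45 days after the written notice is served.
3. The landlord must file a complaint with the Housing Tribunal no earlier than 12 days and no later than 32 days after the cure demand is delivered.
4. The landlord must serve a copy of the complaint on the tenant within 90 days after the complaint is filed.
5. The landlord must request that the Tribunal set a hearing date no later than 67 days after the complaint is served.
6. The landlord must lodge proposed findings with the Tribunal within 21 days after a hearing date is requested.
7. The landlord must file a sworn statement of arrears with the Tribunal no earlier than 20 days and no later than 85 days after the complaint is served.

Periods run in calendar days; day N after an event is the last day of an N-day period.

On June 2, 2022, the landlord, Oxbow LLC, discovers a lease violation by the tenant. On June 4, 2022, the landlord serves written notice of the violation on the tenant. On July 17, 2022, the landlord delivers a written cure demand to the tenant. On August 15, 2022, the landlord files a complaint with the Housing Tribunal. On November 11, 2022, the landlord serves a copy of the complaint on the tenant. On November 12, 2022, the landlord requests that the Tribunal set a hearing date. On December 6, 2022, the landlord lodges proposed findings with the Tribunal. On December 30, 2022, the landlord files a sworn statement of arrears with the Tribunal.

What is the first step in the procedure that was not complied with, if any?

Step 1 — counting 66 days from June 2, 2022 (when the violation is discovered) gives a deadline of August 7, 2022; June 4, 2022 is within that limit.
Step 2 — 10 and 45 days from June 4, 2022 (when the written notice is served) are June 14, 2022 and July 19, 2022 respectively; July 17, 2022 falls inside that range.
Step 3 — 12 and 32 days from July 17, 2022 (when the cure demand is delivered) are July 29, 2022 and August 18, 2022 respectively; done August 15, 2022, which is between those dates.
Step 4 — counting 90 days from August 15, 2022 (when the complaint is filed) gives a deadline of November 13, 2022; completed November 11, 2022, before the deadline.
Step 5 — counting 67 days from November 11, 2022 (when the complaint is served) gives a deadline of January 17, 2023; completed November 12, 2022, before the deadline.
Step 6 — counting 21 days from November 12, 2022 (when a hearing date is requested) gives a deadline of December 3, 2022; done December 6, 2022 — 3 days late.

Step 6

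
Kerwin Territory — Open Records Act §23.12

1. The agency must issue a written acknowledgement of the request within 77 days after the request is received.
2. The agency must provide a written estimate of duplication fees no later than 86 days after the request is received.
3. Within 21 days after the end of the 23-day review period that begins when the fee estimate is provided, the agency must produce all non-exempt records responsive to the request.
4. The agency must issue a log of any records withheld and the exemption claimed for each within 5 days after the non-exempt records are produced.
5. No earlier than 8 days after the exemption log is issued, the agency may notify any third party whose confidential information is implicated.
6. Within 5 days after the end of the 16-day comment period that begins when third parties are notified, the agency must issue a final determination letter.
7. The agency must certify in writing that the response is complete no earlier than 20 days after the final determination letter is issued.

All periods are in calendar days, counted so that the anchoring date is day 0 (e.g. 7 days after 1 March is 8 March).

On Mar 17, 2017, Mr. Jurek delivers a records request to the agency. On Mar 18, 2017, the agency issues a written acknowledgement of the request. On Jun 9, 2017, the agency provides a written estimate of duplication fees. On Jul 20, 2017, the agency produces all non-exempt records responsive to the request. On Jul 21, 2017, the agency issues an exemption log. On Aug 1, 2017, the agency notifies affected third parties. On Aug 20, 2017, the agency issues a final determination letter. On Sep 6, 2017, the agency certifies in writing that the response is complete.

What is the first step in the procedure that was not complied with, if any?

Step 7

(1) due by Mar 17, 2017 + 77 days = Jun 2, 2017; done Mar 18, 2017 — timely.
(2) due by Mar 17, 2017 + 86 days = Jun 11, 2017; Jun 9, 2017 is within that limit.
(3) due by Jul 2, 2017 + 21 days = Jul 23, 2017; completed Jul 20, 2017, before the deadline.
(4) due by Jul 20, 2017 + 5 days = Jul 25, 2017; done Jul 21, 2017 — timely.
(5) permitted from Jul 21, 2017 + 8 days = Jul 29, 2017 onward; done Aug 1, 2017 — permitted.
(6) due by Aug 17, 2017 + 5 days = Aug 22, 2017; done Aug 20, 2017 — timely.
(7) permitted from Aug 20, 2017 + 20 days = Sep 9, 2017 onward; acted on Sep 6, 2017, 3 days prematurely.
That is the first point of non-compliance.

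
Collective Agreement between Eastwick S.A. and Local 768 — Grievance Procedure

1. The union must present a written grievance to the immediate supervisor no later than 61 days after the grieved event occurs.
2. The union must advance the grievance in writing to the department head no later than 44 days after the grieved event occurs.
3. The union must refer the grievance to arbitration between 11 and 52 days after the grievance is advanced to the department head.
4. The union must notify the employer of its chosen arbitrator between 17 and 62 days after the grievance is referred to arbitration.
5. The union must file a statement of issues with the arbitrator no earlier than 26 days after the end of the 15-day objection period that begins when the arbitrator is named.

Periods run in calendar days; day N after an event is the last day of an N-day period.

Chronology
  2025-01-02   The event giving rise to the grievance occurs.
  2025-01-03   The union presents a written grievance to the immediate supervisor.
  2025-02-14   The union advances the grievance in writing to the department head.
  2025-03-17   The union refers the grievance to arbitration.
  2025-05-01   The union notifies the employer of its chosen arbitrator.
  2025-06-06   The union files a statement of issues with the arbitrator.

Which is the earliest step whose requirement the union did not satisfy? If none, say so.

(1) due by 2025-01-02 + 61 days = 2025-03-04; done 2025-01-03 — timely.
(2) due by 2025-01-02 + 44 days = 2025-02-15; completed 2025-02-14, before the deadline.
(3) the permitted window runs from 2025-02-14 + 11 = 2025-02-25 to 2025-02-14 + 52 = 2025-04-07; done 2025-03-17 — within the window.
(4) the permitted window runs from 2025-03-17 + 17 = 2025-04-03 to 2025-03-17 + 62 = 2025-05-18; done 2025-05-01, which is between those dates.
(5) permitted from 2025-05-16 + 26 days = 2025-06-11 onward; 2025-06-06 is 5 days before the earliest permitted date.
That is the first point of non-compliance.

Step 5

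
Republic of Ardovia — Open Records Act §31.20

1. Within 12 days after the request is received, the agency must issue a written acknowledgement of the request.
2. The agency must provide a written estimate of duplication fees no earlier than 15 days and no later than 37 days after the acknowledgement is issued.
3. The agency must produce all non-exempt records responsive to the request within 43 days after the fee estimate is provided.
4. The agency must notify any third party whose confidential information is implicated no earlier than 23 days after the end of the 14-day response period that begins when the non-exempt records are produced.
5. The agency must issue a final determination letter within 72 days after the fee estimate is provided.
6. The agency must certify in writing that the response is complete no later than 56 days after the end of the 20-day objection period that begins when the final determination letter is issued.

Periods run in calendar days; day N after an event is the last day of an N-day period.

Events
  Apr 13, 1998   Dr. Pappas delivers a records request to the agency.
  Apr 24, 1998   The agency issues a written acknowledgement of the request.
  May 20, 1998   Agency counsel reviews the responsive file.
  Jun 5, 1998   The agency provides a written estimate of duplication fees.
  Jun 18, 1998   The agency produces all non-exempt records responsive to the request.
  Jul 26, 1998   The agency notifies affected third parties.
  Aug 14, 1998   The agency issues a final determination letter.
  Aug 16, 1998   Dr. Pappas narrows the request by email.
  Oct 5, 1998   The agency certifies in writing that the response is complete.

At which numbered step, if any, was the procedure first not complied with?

Step 2

(1) due by Apr 13, 1998 + 12 days = Apr 25, 1998; completed Apr 24, 1998, before the deadline.
(2) the permitted window runs from Apr 24, 1998 + 15 = May 9, 1998 to Apr 24, 1998 + 37 = May 31, 1998; Jun 5, 1998 is 5 days past the end of the window.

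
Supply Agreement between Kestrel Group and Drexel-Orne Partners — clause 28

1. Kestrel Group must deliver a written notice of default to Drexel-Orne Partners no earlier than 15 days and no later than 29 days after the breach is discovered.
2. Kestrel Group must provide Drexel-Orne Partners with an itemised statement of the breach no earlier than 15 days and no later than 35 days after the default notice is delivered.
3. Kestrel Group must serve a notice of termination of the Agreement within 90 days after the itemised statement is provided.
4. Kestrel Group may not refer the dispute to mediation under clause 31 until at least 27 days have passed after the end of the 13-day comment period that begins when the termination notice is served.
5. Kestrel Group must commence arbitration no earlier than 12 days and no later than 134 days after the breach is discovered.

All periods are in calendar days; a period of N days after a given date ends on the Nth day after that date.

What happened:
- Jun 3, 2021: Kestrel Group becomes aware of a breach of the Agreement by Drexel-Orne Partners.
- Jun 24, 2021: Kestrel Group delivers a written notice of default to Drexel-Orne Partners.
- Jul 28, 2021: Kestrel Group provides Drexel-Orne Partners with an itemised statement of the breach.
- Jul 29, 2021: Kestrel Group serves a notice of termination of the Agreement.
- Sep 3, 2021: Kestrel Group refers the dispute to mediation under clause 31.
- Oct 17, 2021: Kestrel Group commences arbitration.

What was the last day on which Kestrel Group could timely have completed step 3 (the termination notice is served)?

Oct 26, 2021

Step 3 runs from Jul 28, 2021, when the itemised statement is provided. 90 days after Jul 28, 2021 is Oct 26, 2021.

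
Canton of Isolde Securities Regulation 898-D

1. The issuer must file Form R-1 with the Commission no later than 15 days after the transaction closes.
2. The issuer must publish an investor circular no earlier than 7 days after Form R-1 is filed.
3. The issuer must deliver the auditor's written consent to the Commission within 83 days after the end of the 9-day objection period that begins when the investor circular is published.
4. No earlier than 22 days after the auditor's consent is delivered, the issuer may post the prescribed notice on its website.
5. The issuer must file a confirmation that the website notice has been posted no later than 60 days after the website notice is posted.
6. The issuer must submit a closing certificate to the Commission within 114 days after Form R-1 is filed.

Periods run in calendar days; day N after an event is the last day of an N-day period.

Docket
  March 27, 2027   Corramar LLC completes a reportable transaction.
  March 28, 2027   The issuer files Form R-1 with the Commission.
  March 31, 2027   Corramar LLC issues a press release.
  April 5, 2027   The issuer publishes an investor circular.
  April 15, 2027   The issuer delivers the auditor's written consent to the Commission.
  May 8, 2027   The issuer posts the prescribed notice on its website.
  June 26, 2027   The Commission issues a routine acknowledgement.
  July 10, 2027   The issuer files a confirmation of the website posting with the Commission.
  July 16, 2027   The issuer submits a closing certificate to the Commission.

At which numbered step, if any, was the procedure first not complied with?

Step 1: 15 days after March 27, 2027 (when the transaction closes) is April 11, 2027; March 28, 2027 is within that limit.
Step 2: the earliest permitted date is 7 days after March 28, 2027 (when Form R-1 is filed), i.e. April 4, 2027; done April 5, 2027, after the minimum wait.
Step 3: 83 days after April 14, 2027 (end of the 9-day objection period, which began when the investor circular is published on April 5, 2027) is July 6, 2027; April 15, 2027 is within that limit.
Step 4: the earliest permitted date is 22 days after April 15, 2027 (when the auditor's consent is delivered), i.e. May 7, 2027; May 8, 2027 is on or after that date.
Step 5: 60 days after May 8, 2027 (when the website notice is posted) is July 7, 2027; not done until July 10, 2027, 3 days after the deadline.
The analysis stops there.

Step 5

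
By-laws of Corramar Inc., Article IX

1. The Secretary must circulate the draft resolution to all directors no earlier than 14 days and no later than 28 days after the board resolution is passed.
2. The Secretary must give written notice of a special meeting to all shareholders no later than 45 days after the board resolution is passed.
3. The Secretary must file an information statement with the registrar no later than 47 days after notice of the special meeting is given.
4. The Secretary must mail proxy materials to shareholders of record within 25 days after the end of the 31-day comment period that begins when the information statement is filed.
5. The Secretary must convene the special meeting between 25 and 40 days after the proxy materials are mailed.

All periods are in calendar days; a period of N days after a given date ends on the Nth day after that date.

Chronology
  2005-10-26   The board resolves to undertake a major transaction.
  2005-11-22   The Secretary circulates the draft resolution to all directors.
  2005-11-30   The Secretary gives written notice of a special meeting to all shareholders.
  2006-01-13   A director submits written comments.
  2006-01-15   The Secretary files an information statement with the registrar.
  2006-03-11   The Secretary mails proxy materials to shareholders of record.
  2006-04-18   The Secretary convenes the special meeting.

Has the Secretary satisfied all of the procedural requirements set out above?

(1) the permitted window runs from 2005-10-26 + 14 = 2005-11-09 to 2005-10-26 + 28 = 2005-11-23; done 2005-11-22 — within the window.
(2) due by 2005-10-26 + 45 days = 2005-12-10; 2005-11-30 is within that limit.
(3) due by 2005-11-30 + 47 days = 2006-01-16; done 2006-01-15 — timely.
(4) due by 2006-02-15 + 25 days = 2006-03-12; done 2006-03-11 — timely.
(5) the permitted window runs from 2006-03-11 + 25 = 2006-04-05 to 2006-03-11 + 40 = 2006-04-20; done 2006-04-18 — within the window.

Yes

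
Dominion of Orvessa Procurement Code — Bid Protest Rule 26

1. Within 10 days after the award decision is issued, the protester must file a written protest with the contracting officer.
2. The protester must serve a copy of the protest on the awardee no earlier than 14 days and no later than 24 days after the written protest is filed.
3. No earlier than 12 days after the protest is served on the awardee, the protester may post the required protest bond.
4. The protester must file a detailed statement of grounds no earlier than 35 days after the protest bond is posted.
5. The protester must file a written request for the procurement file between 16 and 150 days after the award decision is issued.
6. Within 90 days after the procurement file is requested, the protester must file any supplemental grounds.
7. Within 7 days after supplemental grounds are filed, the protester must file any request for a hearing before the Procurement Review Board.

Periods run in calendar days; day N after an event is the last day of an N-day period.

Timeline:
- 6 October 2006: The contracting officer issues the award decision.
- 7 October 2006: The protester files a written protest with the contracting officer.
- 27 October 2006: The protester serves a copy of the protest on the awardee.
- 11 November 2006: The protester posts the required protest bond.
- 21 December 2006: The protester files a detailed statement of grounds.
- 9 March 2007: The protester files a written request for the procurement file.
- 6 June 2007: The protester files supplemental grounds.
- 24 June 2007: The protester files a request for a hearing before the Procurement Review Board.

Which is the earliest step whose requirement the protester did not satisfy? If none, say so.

Step 5

Step 1: 10 days after 6 October 2006 (when the award decision is issued) is 16 October 2006; completed 7 October 2006, before the deadline.
Step 2: the window is 14–24 days after 7 October 2006 (when the written protest is filed), so 21 October 2006 through 31 October 2006; done 27 October 2006, which is between those dates.
Step 3: the earliest permitted date is 12 days after 27 October 2006 (when the protest is served on the awardee), i.e. 8 November 2006; done 11 November 2006 — permitted.
Step 4: the earliest permitted date is 35 days after 11 November 2006 (when the protest bond is posted), i.e. 16 December 2006; done 21 December 2006, after the minimum wait.
Step 5: the window is 16–150 days after 6 October 2006 (when the award decision is issued), so 22 October 2006 through 5 March 2007; 9 March 2007 is 4 days past the end of the window.
The analysis stops there.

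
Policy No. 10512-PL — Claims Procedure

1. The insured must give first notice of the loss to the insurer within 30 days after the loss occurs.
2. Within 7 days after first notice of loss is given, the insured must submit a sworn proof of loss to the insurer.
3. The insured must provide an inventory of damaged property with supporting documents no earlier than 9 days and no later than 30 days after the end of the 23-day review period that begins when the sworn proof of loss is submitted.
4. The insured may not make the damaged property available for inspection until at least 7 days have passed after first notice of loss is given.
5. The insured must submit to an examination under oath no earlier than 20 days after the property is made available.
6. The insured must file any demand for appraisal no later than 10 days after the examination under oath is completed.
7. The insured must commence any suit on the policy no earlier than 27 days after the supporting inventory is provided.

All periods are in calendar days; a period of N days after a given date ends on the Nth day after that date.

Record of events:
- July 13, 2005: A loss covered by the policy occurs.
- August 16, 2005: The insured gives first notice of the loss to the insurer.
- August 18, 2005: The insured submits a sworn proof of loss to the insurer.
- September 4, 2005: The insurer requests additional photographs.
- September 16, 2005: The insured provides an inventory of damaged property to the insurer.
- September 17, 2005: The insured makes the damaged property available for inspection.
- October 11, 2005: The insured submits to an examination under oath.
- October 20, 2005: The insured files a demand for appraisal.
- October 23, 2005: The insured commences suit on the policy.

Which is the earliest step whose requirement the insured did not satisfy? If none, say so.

Step 1 — counting 30 days from July 13, 2005 (when the loss occurs) gives a deadline of August 12, 2005; done August 16, 2005 — 4 days late.
The analysis stops there.

Step 1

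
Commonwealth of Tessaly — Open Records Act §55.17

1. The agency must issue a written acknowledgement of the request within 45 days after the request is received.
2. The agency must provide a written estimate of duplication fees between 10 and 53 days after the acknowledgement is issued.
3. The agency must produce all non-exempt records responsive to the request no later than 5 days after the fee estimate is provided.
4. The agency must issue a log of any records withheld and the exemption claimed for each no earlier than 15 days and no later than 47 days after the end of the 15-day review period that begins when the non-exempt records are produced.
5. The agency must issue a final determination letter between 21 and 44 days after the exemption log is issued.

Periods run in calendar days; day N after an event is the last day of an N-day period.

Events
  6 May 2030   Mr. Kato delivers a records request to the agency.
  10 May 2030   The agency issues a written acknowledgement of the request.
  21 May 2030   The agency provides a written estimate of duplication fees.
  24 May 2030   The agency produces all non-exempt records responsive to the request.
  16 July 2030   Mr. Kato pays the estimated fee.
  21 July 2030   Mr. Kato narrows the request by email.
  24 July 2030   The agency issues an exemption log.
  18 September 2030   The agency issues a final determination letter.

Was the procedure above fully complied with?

Step 1: 45 days after 6 May 2030 (when the request is received) is 20 June 2030; done 10 May 2030 — timely.
Step 2: the window is 10–53 days after 10 May 2030 (when the acknowledgement is issued), so 20 May 2030 through 2 July 2030; 21 May 2030 falls inside that range.
Step 3: 5 days after 21 May 2030 (when the fee estimate is provided) is 26 May 2030; done 24 May 2030 — timely.
Step 4: the window is 15–47 days after 8 June 2030 (end of the 15-day review period, which began when the non-exempt records are produced on 24 May 2030), so 23 June 2030 through 25 July 2030; done 24 July 2030, which is between those dates.
Step 5: the window is 21–44 days after 24 July 2030 (when the exemption log is issued), so 14 August 2030 through 6 September 2030; done 18 September 2030 — 12 days after the window closed.
The procedure was therefore not followed at step 5.

No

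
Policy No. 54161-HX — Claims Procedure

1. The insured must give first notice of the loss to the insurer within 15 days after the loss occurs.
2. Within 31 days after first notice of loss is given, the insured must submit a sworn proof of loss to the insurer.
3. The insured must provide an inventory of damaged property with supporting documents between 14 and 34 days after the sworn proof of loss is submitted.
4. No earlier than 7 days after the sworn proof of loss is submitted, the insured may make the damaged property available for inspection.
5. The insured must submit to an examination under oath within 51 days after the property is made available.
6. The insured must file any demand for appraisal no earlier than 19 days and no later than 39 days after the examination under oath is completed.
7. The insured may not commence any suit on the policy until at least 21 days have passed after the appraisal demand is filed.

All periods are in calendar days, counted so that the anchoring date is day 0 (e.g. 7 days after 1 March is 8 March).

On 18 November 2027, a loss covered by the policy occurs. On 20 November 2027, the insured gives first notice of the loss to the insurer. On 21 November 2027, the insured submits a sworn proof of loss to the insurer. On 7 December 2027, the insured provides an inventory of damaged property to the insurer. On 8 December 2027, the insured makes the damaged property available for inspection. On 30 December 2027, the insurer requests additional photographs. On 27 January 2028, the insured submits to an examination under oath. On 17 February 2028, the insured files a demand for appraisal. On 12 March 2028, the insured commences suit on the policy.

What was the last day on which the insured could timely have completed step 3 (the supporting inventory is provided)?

25 December 2027

Step 3 runs from 21 November 2027, when the sworn proof of loss is submitted. The window is 14–34 days after 21 November 2027; it closes on 25 December 2027.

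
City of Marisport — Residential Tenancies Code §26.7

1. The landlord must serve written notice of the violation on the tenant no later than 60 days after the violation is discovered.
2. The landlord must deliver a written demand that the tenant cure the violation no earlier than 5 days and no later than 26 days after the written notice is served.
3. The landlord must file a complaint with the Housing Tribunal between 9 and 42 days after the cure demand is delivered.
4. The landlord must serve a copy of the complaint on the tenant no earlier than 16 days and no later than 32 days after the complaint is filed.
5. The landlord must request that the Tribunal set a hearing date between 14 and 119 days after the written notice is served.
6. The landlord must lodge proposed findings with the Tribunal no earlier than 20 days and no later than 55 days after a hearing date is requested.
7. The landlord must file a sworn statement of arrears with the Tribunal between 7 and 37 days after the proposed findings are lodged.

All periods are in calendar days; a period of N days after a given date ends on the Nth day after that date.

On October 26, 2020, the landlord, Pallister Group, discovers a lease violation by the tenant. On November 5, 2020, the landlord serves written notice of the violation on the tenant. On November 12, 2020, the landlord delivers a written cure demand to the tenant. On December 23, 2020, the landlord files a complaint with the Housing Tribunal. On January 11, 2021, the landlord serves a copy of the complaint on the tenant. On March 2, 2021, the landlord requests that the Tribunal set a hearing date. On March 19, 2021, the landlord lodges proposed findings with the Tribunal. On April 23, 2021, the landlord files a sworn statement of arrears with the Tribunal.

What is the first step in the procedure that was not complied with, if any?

Step 6

Step 1: 60 days after October 26, 2020 (when the violation is discovered) is December 25, 2020; November 5, 2020 is within that limit.
Step 2: the window is 5–26 days after November 5, 2020 (when the written notice is served), so November 10, 2020 through December 1, 2020; done November 12, 2020 — within the window.
Step 3: the window is 9–42 days after November 12, 2020 (when the cure demand is delivered), so November 21, 2020 through December 24, 2020; done December 23, 2020, which is between those dates.
Step 4: the window is 16–32 days after December 23, 2020 (when the complaint is filed), so January 8, 2021 through January 24, 2021; done January 11, 2021 — within the window.
Step 5: the window is 14–119 days after November 5, 2020 (when the written notice is served), so November 19, 2020 through March 4, 2021; March 2, 2021 falls inside that range.
Step 6: the window is 20–55 days after March 2, 2021 (when a hearing date is requested), so March 22, 2021 through April 26, 2021; done March 19, 2021 — 3 days before the window opened.
The procedure was therefore not followed at step 6.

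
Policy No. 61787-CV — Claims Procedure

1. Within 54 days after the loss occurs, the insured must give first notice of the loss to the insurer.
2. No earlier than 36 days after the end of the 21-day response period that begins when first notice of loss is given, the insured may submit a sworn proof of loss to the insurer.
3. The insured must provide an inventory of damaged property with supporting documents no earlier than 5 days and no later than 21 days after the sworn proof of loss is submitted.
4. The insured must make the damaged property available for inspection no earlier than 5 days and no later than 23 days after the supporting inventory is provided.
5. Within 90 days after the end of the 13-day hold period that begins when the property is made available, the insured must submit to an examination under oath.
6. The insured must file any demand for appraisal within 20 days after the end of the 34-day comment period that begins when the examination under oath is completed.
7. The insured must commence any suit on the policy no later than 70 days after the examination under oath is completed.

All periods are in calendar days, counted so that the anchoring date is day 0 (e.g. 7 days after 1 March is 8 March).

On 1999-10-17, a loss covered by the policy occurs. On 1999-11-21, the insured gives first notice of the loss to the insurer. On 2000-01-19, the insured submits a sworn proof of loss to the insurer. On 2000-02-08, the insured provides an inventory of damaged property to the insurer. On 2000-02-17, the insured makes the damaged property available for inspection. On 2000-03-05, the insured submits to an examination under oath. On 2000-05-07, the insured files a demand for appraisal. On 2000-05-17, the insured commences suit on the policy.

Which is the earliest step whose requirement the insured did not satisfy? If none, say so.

Step 1 — counting 54 days from 1999-10-17 (when the loss occurs) gives a deadline of 1999-12-10; done 1999-11-21 — timely.
Step 2 — must wait 36 days from 1999-12-12 (end of the 21-day response period, which began when first notice of loss is given on 1999-11-21), so not before 2000-01-17; 2000-01-19 is on or after that date.
Step 3 — 5 and 21 days from 2000-01-19 (when the sworn proof of loss is submitted) are 2000-01-24 and 2000-02-09 respectively; 2000-02-08 falls inside that range.
Step 4 — 5 and 23 days from 2000-02-08 (when the supporting inventory is provided) are 2000-02-13 and 2000-03-02 respectively; 2000-02-17 falls inside that range.
Step 5 — counting 90 days from 2000-03-01 (end of the 13-day hold period, which began when the property is made available on 2000-02-17) gives a deadline of 2000-05-30; 2000-03-05 is within that limit.
Step 6 — counting 20 days from 2000-04-08 (end of the 34-day comment period, which began when the examination under oath is completed on 2000-03-05) gives a deadline of 2000-04-28; done 2000-05-07 — 9 days late.

Step 6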